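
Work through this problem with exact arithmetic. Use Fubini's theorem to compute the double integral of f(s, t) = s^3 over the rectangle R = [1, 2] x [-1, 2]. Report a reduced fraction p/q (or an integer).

f(s, t) is a tensor product of a function of s and a function of t, and both factors are bounded continuous (hence Lebesgue integrable) on the rectangle, so Fubini's theorem applies:
  integral_R f d(m x m) = (integral_a1^b1 s^3 ds) * (integral_a2^b2 1 dt).
Inner integral in s: integral_{1}^{2} s^3 ds = (2^4 - 1^4)/4
  = 15/4.
Inner integral in t: integral_{-1}^{2} 1 dt = (2^1 - (-1)^1)/1
  = 3.
Product: (15/4) * (3) = 45/4.

45/4


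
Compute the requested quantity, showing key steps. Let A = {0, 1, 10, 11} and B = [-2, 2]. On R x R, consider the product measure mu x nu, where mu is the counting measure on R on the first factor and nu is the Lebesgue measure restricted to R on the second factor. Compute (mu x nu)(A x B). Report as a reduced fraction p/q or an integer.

For a measurable rectangle A x B, the product measure satisfies
  (mu x nu)(A x B) = mu(A) * nu(B).
  mu(A) = 4.
  nu(B) = 4.
  (mu x nu)(A x B) = 4 * 4 = 16.

16


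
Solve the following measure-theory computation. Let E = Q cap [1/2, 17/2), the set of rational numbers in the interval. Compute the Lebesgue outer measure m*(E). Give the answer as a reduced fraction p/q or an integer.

E = Q cap [1/2, 17/2) is a subset of Q, which is countable. Enumerate Q = {q_1, q_2, ...}; for any eps > 0, cover q_k by the open interval (q_k - eps/2^(k+1), q_k + eps/2^(k+1)), of length eps/2^k. The total cover length is sum_{k>=1} eps/2^k = eps. Hence m*(E) <= m*(Q) <= eps for every eps > 0, and since outer measure is non-negative, m*(E) = 0.

0


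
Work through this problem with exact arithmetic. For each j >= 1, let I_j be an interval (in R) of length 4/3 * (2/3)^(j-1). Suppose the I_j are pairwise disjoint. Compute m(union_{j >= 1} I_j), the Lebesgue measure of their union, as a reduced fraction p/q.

By countable additivity of the Lebesgue measure on pairwise disjoint measurable sets,
  m(union_{j >= 1} I_j) = sum_{j >= 1} m(I_j) = sum_{j >= 1} a * r^(j-1),
  with a = 4/3 and r = 2/3.
Since 0 < r = 2/3 < 1, the geometric series converges:
  sum_{j >= 1} a * r^(j-1) = a / (1 - r).
  = 4/3 / (1 - 2/3)
  = 4/3 / (1/3)
  = 4.

4


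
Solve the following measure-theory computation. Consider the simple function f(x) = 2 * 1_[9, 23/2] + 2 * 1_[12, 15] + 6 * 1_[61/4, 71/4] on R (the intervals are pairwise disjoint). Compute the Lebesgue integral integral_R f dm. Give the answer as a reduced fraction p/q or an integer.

For a simple function f = sum_i c_i * 1_{A_i} with disjoint A_i,
  integral f dm = sum_i c_i * m(A_i).
Lengths of the A_i:
  m(A_1) = 23/2 - 9 = 5/2.
  m(A_2) = 15 - 12 = 3.
  m(A_3) = 71/4 - 61/4 = 5/2.
Contributions c_i * m(A_i):
  (2) * (5/2) = 5.
  (2) * (3) = 6.
  (6) * (5/2) = 15.
Total: 5 + 6 + 15 = 26.

26


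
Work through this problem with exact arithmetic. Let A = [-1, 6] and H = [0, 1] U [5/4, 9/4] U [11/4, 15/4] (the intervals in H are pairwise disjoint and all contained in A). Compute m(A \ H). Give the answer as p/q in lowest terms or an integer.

The ambient interval has length m(A) = 6 - (-1) = 7.
Since the holes are disjoint and sit inside A, by finite additivity
  m(H) = sum_i (b_i - a_i), and m(A \ H) = m(A) - m(H).
Computing the hole measures:
  m(H_1) = 1 - 0 = 1.
  m(H_2) = 9/4 - 5/4 = 1.
  m(H_3) = 15/4 - 11/4 = 1.
Summed: m(H) = 1 + 1 + 1 = 3.
So m(A \ H) = 7 - 3 = 4.

4


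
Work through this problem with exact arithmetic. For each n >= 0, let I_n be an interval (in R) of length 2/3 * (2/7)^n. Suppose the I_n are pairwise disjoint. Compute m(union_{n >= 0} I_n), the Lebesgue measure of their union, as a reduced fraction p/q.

By countable additivity of the Lebesgue measure on pairwise disjoint measurable sets,
  m(union_{n >= 0} I_n) = sum_{n >= 0} m(I_n) = sum_{n >= 0} a * r^n,
  with a = 2/3 and r = 2/7.
Since 0 < r = 2/7 < 1, the geometric series converges:
  sum_{n >= 0} a * r^n = a / (1 - r).
  = 2/3 / (1 - 2/7)
  = 2/3 / (5/7)
  = 14/15.

14/15


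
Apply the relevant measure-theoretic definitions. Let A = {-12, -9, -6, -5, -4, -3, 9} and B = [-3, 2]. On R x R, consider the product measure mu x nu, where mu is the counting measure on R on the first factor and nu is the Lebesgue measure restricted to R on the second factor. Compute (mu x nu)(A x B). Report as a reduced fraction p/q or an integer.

For a measurable rectangle A x B, the product measure satisfies
  (mu x nu)(A x B) = mu(A) * nu(B).
  mu(A) = 7.
  nu(B) = 5.
  (mu x nu)(A x B) = 7 * 5 = 35.

35


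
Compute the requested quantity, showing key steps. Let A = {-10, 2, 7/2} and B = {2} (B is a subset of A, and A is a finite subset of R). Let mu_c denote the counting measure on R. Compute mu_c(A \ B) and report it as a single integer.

Counting measure assigns mu_c(E) = |E| (number of elements) when E is finite. For B subset A, A \ B is the set of elements of A not in B, so |A \ B| = |A| - |B|.
|A| = 3, |B| = 1, so mu_c(A \ B) = 3 - 1 = 2.

2


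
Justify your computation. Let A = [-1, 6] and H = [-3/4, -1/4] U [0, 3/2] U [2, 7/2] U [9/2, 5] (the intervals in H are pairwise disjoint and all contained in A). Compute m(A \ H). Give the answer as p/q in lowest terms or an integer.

The ambient interval has length m(A) = 6 - (-1) = 7.
Since the holes are disjoint and sit inside A, by finite additivity
  m(H) = sum_i (b_i - a_i), and m(A \ H) = m(A) - m(H).
Computing the hole measures:
  m(H_1) = -1/4 - (-3/4) = 1/2.
  m(H_2) = 3/2 - 0 = 3/2.
  m(H_3) = 7/2 - 2 = 3/2.
  m(H_4) = 5 - 9/2 = 1/2.
Summed: m(H) = 1/2 + 3/2 + 3/2 + 1/2 = 4.
So m(A \ H) = 7 - 4 = 3.

3


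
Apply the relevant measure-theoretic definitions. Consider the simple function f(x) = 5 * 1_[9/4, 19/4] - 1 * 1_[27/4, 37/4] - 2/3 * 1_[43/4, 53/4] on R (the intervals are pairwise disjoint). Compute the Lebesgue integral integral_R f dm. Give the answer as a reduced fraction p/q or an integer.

For a simple function f = sum_i c_i * 1_{A_i} with disjoint A_i,
  integral f dm = sum_i c_i * m(A_i).
Lengths of the A_i:
  m(A_1) = 19/4 - 9/4 = 5/2.
  m(A_2) = 37/4 - 27/4 = 5/2.
  m(A_3) = 53/4 - 43/4 = 5/2.
Contributions c_i * m(A_i):
  (5) * (5/2) = 25/2.
  (-1) * (5/2) = -5/2.
  (-2/3) * (5/2) = -5/3.
Total: 25/2 - 5/2 - 5/3 = 25/3.

25/3


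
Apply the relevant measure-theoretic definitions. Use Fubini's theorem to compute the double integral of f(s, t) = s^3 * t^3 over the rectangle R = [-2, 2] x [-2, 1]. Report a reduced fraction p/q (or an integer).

f(s, t) is a tensor product of a function of s and a function of t, and both factors are bounded continuous (hence Lebesgue integrable) on the rectangle, so Fubini's theorem applies:
  integral_R f d(m x m) = (integral_a1^b1 s^3 ds) * (integral_a2^b2 t^3 dt).
Inner integral in s: integral_{-2}^{2} s^3 ds = (2^4 - (-2)^4)/4
  = 0.
Inner integral in t: integral_{-2}^{1} t^3 dt = (1^4 - (-2)^4)/4
  = -15/4.
Product: (0) * (-15/4) = 0.

0


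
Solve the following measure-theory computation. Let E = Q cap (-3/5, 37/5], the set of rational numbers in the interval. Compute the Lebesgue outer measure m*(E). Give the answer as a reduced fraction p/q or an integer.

Q cap (-3/5, 37/5] is countable; list its elements as q_1, q_2, ... . Fix eps > 0 and cover the k-th point by an interval of length eps * 2^(-k). The cover has total length eps * sum_{k>=1} 2^(-k) = eps, so by definition of outer measure m*(Q cap (-3/5, 37/5]) <= eps. Since eps was arbitrary and m* >= 0, the outer measure is 0.

0


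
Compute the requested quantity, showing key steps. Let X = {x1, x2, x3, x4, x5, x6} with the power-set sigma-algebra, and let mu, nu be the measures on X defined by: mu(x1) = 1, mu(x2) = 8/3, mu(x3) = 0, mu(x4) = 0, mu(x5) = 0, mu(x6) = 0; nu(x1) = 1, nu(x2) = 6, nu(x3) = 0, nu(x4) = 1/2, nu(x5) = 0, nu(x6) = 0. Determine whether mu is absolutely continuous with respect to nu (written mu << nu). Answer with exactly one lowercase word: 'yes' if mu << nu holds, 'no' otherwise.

mu << nu means: every nu-null measurable set is also mu-null; equivalently, for every atom x, if nu({x}) = 0 then mu({x}) = 0.
Checking each atom:
  x1: nu = 1 > 0 -> no constraint.
  x2: nu = 6 > 0 -> no constraint.
  x3: nu = 0, mu = 0 -> consistent with mu << nu.
  x4: nu = 1/2 > 0 -> no constraint.
  x5: nu = 0, mu = 0 -> consistent with mu << nu.
  x6: nu = 0, mu = 0 -> consistent with mu << nu.
No atom violates the condition. Therefore mu << nu.

yes


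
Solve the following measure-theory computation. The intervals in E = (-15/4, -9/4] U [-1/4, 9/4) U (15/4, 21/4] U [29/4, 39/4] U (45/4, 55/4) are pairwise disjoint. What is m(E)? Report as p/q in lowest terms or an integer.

For pairwise disjoint intervals, m(union_i I_i) = sum_i m(I_i),
and m is invariant under swapping open/closed endpoints (single points have measure 0).
So m(E) = sum_i (b_i - a_i).
  I_1 has length -9/4 - (-15/4) = 3/2.
  I_2 has length 9/4 - (-1/4) = 5/2.
  I_3 has length 21/4 - 15/4 = 3/2.
  I_4 has length 39/4 - 29/4 = 5/2.
  I_5 has length 55/4 - 45/4 = 5/2.
Summing:
  m(E) = 3/2 + 5/2 + 3/2 + 5/2 + 5/2 = 21/2.

21/2


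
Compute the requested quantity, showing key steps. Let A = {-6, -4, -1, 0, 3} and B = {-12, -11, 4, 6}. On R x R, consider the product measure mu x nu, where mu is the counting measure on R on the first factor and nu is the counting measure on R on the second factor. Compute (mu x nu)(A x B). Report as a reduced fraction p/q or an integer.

For a measurable rectangle A x B, the product measure satisfies
  (mu x nu)(A x B) = mu(A) * nu(B).
  mu(A) = 5.
  nu(B) = 4.
  (mu x nu)(A x B) = 5 * 4 = 20.

20


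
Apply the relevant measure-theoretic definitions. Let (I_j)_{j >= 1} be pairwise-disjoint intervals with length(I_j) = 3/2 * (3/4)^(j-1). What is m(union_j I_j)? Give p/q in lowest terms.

By countable additivity of the Lebesgue measure on pairwise disjoint measurable sets,
  m(union_{j >= 1} I_j) = sum_{j >= 1} m(I_j) = sum_{j >= 1} a * r^(j-1),
  with a = 3/2 and r = 3/4.
Since 0 < r = 3/4 < 1, the geometric series converges:
  sum_{j >= 1} a * r^(j-1) = a / (1 - r).
  = 3/2 / (1 - 3/4)
  = 3/2 / (1/4)
  = 6.

6


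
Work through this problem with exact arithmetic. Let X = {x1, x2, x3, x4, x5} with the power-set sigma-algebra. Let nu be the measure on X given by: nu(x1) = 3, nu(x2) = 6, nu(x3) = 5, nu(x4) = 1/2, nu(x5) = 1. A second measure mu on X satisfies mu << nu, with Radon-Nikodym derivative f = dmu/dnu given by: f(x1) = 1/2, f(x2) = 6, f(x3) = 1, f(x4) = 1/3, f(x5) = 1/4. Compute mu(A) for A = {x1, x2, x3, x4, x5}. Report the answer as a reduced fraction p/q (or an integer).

By the defining property of the Radon-Nikodym derivative, for every measurable set A,
  mu(A) = integral_A f dnu.
Since nu is a discrete measure concentrated on the atoms of X, the integral over A reduces to the sum
  mu(A) = sum_{x in A} f(x) * nu({x}).
Computing each term:
  x1: f(x1) * nu(x1) = 1/2 * 3 = 3/2.
  x2: f(x2) * nu(x2) = 6 * 6 = 36.
  x3: f(x3) * nu(x3) = 1 * 5 = 5.
  x4: f(x4) * nu(x4) = 1/3 * 1/2 = 1/6.
  x5: f(x5) * nu(x5) = 1/4 * 1 = 1/4.
Summing: mu(A) = 3/2 + 36 + 5 + 1/6 + 1/4 = 515/12.

515/12


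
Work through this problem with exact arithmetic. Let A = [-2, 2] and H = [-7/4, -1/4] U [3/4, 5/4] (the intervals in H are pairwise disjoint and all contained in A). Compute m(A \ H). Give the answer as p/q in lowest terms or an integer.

The ambient interval has length m(A) = 2 - (-2) = 4.
Since the holes are disjoint and sit inside A, by finite additivity
  m(H) = sum_i (b_i - a_i), and m(A \ H) = m(A) - m(H).
Computing the hole measures:
  m(H_1) = -1/4 - (-7/4) = 3/2.
  m(H_2) = 5/4 - 3/4 = 1/2.
Summed: m(H) = 3/2 + 1/2 = 2.
So m(A \ H) = 4 - 2 = 2.

2


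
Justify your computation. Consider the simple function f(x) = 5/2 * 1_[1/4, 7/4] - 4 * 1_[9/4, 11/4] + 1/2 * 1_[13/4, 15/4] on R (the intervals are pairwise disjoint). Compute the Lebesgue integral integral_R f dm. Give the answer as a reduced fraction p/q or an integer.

For a simple function f = sum_i c_i * 1_{A_i} with disjoint A_i,
  integral f dm = sum_i c_i * m(A_i).
Lengths of the A_i:
  m(A_1) = 7/4 - 1/4 = 3/2.
  m(A_2) = 11/4 - 9/4 = 1/2.
  m(A_3) = 15/4 - 13/4 = 1/2.
Contributions c_i * m(A_i):
  (5/2) * (3/2) = 15/4.
  (-4) * (1/2) = -2.
  (1/2) * (1/2) = 1/4.
Total: 15/4 - 2 + 1/4 = 2.

2


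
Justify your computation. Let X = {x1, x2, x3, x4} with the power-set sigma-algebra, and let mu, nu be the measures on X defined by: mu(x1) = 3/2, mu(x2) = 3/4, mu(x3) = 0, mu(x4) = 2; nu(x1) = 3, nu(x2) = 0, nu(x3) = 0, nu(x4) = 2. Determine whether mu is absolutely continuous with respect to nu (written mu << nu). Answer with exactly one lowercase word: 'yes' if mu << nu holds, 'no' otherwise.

mu << nu means: every nu-null measurable set is also mu-null; equivalently, for every atom x, if nu({x}) = 0 then mu({x}) = 0.
Checking each atom:
  x1: nu = 3 > 0 -> no constraint.
  x2: nu = 0, mu = 3/4 > 0 -> violates mu << nu.
  x3: nu = 0, mu = 0 -> consistent with mu << nu.
  x4: nu = 2 > 0 -> no constraint.
The atom(s) x2 violate the condition (nu = 0 but mu > 0). Therefore mu is NOT absolutely continuous w.r.t. nu.

no


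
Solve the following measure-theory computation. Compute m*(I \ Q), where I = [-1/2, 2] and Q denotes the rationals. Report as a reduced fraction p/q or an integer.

The interval I = [-1/2, 2] has m(I) = 2 - (-1/2) = 5/2 (endpoints are measure-zero, so open/closed/half-open agree). Write I = (I cap Q) u (I \ Q). The rationals in I are countable, so m*(I cap Q) = 0 (cover each rational by intervals whose total length is arbitrarily small). By countable subadditivity m*(I) <= m*(I cap Q) + m*(I \ Q), hence m*(I \ Q) >= m(I) = 5/2. The reverse inequality m*(I \ Q) <= m*(I) = 5/2 is trivial since (I \ Q) is a subset of I. Therefore m*(I \ Q) = 5/2.

5/2


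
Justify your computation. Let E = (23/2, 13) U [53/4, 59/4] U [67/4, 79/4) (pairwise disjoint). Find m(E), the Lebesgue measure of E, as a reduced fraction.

For pairwise disjoint intervals, m(union_i I_i) = sum_i m(I_i),
and m is invariant under swapping open/closed endpoints (single points have measure 0).
So m(E) = sum_i (b_i - a_i).
  I_1 has length 13 - 23/2 = 3/2.
  I_2 has length 59/4 - 53/4 = 3/2.
  I_3 has length 79/4 - 67/4 = 3.
Summing:
  m(E) = 3/2 + 3/2 + 3 = 6.

6


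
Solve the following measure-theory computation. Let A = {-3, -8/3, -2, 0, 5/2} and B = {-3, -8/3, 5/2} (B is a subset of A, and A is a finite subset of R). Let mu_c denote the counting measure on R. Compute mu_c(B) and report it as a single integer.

Counting measure assigns mu_c(E) = |E| (number of elements) when E is finite.
B has 3 element(s), so mu_c(B) = 3.

3


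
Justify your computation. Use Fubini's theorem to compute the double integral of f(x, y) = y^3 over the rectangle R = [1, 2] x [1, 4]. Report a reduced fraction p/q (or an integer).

f(x, y) is a tensor product of a function of x and a function of y, and both factors are bounded continuous (hence Lebesgue integrable) on the rectangle, so Fubini's theorem applies:
  integral_R f d(m x m) = (integral_a1^b1 1 dx) * (integral_a2^b2 y^3 dy).
Inner integral in x: integral_{1}^{2} 1 dx = (2^1 - 1^1)/1
  = 1.
Inner integral in y: integral_{1}^{4} y^3 dy = (4^4 - 1^4)/4
  = 255/4.
Product: (1) * (255/4) = 255/4.

255/4


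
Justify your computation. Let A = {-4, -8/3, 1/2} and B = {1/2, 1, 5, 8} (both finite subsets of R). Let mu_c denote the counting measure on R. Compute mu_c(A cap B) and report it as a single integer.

Counting measure on a finite set equals cardinality. mu_c(A cap B) = |A cap B| (elements appearing in both).
Enumerating the elements of A that also lie in B gives 1 element(s).
So mu_c(A cap B) = 1.

1


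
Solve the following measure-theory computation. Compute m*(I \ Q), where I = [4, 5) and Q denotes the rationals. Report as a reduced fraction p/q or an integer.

The interval I = [4, 5) has m(I) = 5 - 4 = 1 (endpoints are measure-zero, so open/closed/half-open agree). Write I = (I cap Q) u (I \ Q). The rationals in I are countable, so m*(I cap Q) = 0 (cover each rational by intervals whose total length is arbitrarily small). By countable subadditivity m*(I) <= m*(I cap Q) + m*(I \ Q), hence m*(I \ Q) >= m(I) = 1. The reverse inequality m*(I \ Q) <= m*(I) = 1 is trivial since (I \ Q) is a subset of I. Therefore m*(I \ Q) = 1.

1


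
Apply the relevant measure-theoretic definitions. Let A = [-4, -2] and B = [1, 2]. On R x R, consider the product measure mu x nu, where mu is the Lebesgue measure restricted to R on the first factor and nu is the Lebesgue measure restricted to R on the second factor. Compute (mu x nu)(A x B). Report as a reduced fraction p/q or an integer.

For a measurable rectangle A x B, the product measure satisfies
  (mu x nu)(A x B) = mu(A) * nu(B).
  mu(A) = 2.
  nu(B) = 1.
  (mu x nu)(A x B) = 2 * 1 = 2.

2


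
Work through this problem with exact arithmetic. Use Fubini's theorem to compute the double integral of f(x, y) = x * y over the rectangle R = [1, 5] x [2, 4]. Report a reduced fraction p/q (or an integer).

f(x, y) is a tensor product of a function of x and a function of y, and both factors are bounded continuous (hence Lebesgue integrable) on the rectangle, so Fubini's theorem applies:
  integral_R f d(m x m) = (integral_a1^b1 x dx) * (integral_a2^b2 y dy).
Inner integral in x: integral_{1}^{5} x dx = (5^2 - 1^2)/2
  = 12.
Inner integral in y: integral_{2}^{4} y dy = (4^2 - 2^2)/2
  = 6.
Product: (12) * (6) = 72.

72


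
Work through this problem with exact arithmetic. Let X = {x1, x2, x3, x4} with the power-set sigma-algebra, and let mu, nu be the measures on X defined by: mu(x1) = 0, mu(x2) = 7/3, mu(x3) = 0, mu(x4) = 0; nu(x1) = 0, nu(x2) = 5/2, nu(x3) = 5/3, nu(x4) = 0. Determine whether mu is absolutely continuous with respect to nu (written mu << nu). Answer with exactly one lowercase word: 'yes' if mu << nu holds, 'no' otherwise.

mu << nu means: every nu-null measurable set is also mu-null; equivalently, for every atom x, if nu({x}) = 0 then mu({x}) = 0.
Checking each atom:
  x1: nu = 0, mu = 0 -> consistent with mu << nu.
  x2: nu = 5/2 > 0 -> no constraint.
  x3: nu = 5/3 > 0 -> no constraint.
  x4: nu = 0, mu = 0 -> consistent with mu << nu.
No atom violates the condition. Therefore mu << nu.

yes


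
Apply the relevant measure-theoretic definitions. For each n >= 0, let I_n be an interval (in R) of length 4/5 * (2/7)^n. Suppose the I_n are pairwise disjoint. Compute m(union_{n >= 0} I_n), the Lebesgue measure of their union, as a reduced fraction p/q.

By countable additivity of the Lebesgue measure on pairwise disjoint measurable sets,
  m(union_{n >= 0} I_n) = sum_{n >= 0} m(I_n) = sum_{n >= 0} a * r^n,
  with a = 4/5 and r = 2/7.
Since 0 < r = 2/7 < 1, the geometric series converges:
  sum_{n >= 0} a * r^n = a / (1 - r).
  = 4/5 / (1 - 2/7)
  = 4/5 / (5/7)
  = 28/25.

28/25


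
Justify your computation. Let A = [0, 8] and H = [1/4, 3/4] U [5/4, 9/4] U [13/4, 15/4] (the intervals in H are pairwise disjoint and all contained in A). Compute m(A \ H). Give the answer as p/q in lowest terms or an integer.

The ambient interval has length m(A) = 8 - 0 = 8.
Since the holes are disjoint and sit inside A, by finite additivity
  m(H) = sum_i (b_i - a_i), and m(A \ H) = m(A) - m(H).
Computing the hole measures:
  m(H_1) = 3/4 - 1/4 = 1/2.
  m(H_2) = 9/4 - 5/4 = 1.
  m(H_3) = 15/4 - 13/4 = 1/2.
Summed: m(H) = 1/2 + 1 + 1/2 = 2.
So m(A \ H) = 8 - 2 = 6.

6


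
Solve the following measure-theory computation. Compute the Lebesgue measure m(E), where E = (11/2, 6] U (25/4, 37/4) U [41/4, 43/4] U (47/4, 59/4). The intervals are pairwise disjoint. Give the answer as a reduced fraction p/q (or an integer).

For pairwise disjoint intervals, m(union_i I_i) = sum_i m(I_i),
and m is invariant under swapping open/closed endpoints (single points have measure 0).
So m(E) = sum_i (b_i - a_i).
  I_1 has length 6 - 11/2 = 1/2.
  I_2 has length 37/4 - 25/4 = 3.
  I_3 has length 43/4 - 41/4 = 1/2.
  I_4 has length 59/4 - 47/4 = 3.
Summing:
  m(E) = 1/2 + 3 + 1/2 + 3 = 7.

7


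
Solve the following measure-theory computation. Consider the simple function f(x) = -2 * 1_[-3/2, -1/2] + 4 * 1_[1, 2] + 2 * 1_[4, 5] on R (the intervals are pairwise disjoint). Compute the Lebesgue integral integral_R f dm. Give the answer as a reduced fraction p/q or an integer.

For a simple function f = sum_i c_i * 1_{A_i} with disjoint A_i,
  integral f dm = sum_i c_i * m(A_i).
Lengths of the A_i:
  m(A_1) = -1/2 - (-3/2) = 1.
  m(A_2) = 2 - 1 = 1.
  m(A_3) = 5 - 4 = 1.
Contributions c_i * m(A_i):
  (-2) * (1) = -2.
  (4) * (1) = 4.
  (2) * (1) = 2.
Total: -2 + 4 + 2 = 4.

4


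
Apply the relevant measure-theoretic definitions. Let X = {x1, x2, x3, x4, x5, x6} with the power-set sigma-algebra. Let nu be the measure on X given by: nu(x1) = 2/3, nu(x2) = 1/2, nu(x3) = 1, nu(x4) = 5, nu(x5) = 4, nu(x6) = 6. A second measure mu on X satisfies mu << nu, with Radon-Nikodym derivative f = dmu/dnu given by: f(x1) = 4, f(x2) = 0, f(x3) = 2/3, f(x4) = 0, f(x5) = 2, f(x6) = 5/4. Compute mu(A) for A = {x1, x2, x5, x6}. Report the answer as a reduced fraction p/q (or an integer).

By the defining property of the Radon-Nikodym derivative, for every measurable set A,
  mu(A) = integral_A f dnu.
Since nu is a discrete measure concentrated on the atoms of X, the integral over A reduces to the sum
  mu(A) = sum_{x in A} f(x) * nu({x}).
Computing each term:
  x1: f(x1) * nu(x1) = 4 * 2/3 = 8/3.
  x2: f(x2) * nu(x2) = 0 * 1/2 = 0.
  x5: f(x5) * nu(x5) = 2 * 4 = 8.
  x6: f(x6) * nu(x6) = 5/4 * 6 = 15/2.
Summing: mu(A) = 8/3 + 0 + 8 + 15/2 = 109/6.

109/6


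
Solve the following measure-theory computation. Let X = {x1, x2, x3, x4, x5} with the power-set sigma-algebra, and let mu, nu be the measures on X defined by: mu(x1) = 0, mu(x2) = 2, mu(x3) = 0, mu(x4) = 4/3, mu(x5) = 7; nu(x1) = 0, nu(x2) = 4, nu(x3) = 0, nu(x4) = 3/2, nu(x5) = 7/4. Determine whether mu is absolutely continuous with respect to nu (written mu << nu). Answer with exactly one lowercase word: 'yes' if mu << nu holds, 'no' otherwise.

mu << nu means: every nu-null measurable set is also mu-null; equivalently, for every atom x, if nu({x}) = 0 then mu({x}) = 0.
Checking each atom:
  x1: nu = 0, mu = 0 -> consistent with mu << nu.
  x2: nu = 4 > 0 -> no constraint.
  x3: nu = 0, mu = 0 -> consistent with mu << nu.
  x4: nu = 3/2 > 0 -> no constraint.
  x5: nu = 7/4 > 0 -> no constraint.
No atom violates the condition. Therefore mu << nu.

yes


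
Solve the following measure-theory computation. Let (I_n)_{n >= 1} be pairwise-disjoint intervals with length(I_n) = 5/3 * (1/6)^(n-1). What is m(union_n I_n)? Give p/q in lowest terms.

By countable additivity of the Lebesgue measure on pairwise disjoint measurable sets,
  m(union_{n >= 1} I_n) = sum_{n >= 1} m(I_n) = sum_{n >= 1} a * r^(n-1),
  with a = 5/3 and r = 1/6.
Since 0 < r = 1/6 < 1, the geometric series converges:
  sum_{n >= 1} a * r^(n-1) = a / (1 - r).
  = 5/3 / (1 - 1/6)
  = 5/3 / (5/6)
  = 2.

2


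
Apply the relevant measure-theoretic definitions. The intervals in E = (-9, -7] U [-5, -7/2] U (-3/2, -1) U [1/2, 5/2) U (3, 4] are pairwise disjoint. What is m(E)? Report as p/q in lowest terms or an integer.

For pairwise disjoint intervals, m(union_i I_i) = sum_i m(I_i),
and m is invariant under swapping open/closed endpoints (single points have measure 0).
So m(E) = sum_i (b_i - a_i).
  I_1 has length -7 - (-9) = 2.
  I_2 has length -7/2 - (-5) = 3/2.
  I_3 has length -1 - (-3/2) = 1/2.
  I_4 has length 5/2 - 1/2 = 2.
  I_5 has length 4 - 3 = 1.
Summing:
  m(E) = 2 + 3/2 + 1/2 + 2 + 1 = 7.

7


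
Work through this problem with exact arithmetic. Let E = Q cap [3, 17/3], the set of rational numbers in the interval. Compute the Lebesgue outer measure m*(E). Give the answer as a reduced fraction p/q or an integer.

The set Q cap [3, 17/3] is countable (a subset of the countable set Q). Lebesgue outer measure of any countable set is 0: each singleton {q} has m*({q}) = 0, and by countable subadditivity m*(union_k {q_k}) <= sum_k m*({q_k}) = sum_k 0 = 0. The reverse inequality m*(E) >= 0 is automatic. So m*(Q cap [3, 17/3]) = 0.

0


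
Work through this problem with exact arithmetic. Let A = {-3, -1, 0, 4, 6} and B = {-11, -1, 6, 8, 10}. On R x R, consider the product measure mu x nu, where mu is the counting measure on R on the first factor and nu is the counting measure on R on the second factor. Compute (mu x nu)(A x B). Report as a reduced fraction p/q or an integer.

For a measurable rectangle A x B, the product measure satisfies
  (mu x nu)(A x B) = mu(A) * nu(B).
  mu(A) = 5.
  nu(B) = 5.
  (mu x nu)(A x B) = 5 * 5 = 25.

25


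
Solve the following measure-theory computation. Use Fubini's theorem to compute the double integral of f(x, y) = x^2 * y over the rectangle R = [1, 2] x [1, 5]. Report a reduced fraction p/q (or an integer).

f(x, y) is a tensor product of a function of x and a function of y, and both factors are bounded continuous (hence Lebesgue integrable) on the rectangle, so Fubini's theorem applies:
  integral_R f d(m x m) = (integral_a1^b1 x^2 dx) * (integral_a2^b2 y dy).
Inner integral in x: integral_{1}^{2} x^2 dx = (2^3 - 1^3)/3
  = 7/3.
Inner integral in y: integral_{1}^{5} y dy = (5^2 - 1^2)/2
  = 12.
Product: (7/3) * (12) = 28.

28


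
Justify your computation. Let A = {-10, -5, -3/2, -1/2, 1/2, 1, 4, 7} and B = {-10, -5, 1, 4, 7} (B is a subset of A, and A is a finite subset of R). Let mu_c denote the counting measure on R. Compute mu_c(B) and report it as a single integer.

Counting measure assigns mu_c(E) = |E| (number of elements) when E is finite.
B has 5 element(s), so mu_c(B) = 5.

5


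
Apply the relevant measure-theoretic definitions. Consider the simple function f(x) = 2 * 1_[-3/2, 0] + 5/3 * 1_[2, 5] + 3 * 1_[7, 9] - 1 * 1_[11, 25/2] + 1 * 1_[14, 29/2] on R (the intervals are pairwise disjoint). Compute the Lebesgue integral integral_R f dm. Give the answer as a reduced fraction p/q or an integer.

For a simple function f = sum_i c_i * 1_{A_i} with disjoint A_i,
  integral f dm = sum_i c_i * m(A_i).
Lengths of the A_i:
  m(A_1) = 0 - (-3/2) = 3/2.
  m(A_2) = 5 - 2 = 3.
  m(A_3) = 9 - 7 = 2.
  m(A_4) = 25/2 - 11 = 3/2.
  m(A_5) = 29/2 - 14 = 1/2.
Contributions c_i * m(A_i):
  (2) * (3/2) = 3.
  (5/3) * (3) = 5.
  (3) * (2) = 6.
  (-1) * (3/2) = -3/2.
  (1) * (1/2) = 1/2.
Total: 3 + 5 + 6 - 3/2 + 1/2 = 13.

13


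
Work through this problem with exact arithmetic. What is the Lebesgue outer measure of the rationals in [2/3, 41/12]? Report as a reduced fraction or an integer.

E = Q cap [2/3, 41/12] is a subset of Q, which is countable. Enumerate Q = {q_1, q_2, ...}; for any eps > 0, cover q_k by the open interval (q_k - eps/2^(k+1), q_k + eps/2^(k+1)), of length eps/2^k. The total cover length is sum_{k>=1} eps/2^k = eps. Hence m*(E) <= m*(Q) <= eps for every eps > 0, and since outer measure is non-negative, m*(E) = 0.

0


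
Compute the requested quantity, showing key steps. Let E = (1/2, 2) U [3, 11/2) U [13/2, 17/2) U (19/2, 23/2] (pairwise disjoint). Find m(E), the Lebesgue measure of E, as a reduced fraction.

For pairwise disjoint intervals, m(union_i I_i) = sum_i m(I_i),
and m is invariant under swapping open/closed endpoints (single points have measure 0).
So m(E) = sum_i (b_i - a_i).
  I_1 has length 2 - 1/2 = 3/2.
  I_2 has length 11/2 - 3 = 5/2.
  I_3 has length 17/2 - 13/2 = 2.
  I_4 has length 23/2 - 19/2 = 2.
Summing:
  m(E) = 3/2 + 5/2 + 2 + 2 = 8.

8


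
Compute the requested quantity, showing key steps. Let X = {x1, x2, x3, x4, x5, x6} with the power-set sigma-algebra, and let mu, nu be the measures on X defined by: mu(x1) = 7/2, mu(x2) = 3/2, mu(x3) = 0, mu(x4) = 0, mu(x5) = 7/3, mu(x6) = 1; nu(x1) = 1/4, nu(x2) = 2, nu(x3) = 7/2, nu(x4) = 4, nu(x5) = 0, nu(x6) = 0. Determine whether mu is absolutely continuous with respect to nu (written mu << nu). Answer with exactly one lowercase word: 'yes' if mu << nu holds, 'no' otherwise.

mu << nu means: every nu-null measurable set is also mu-null; equivalently, for every atom x, if nu({x}) = 0 then mu({x}) = 0.
Checking each atom:
  x1: nu = 1/4 > 0 -> no constraint.
  x2: nu = 2 > 0 -> no constraint.
  x3: nu = 7/2 > 0 -> no constraint.
  x4: nu = 4 > 0 -> no constraint.
  x5: nu = 0, mu = 7/3 > 0 -> violates mu << nu.
  x6: nu = 0, mu = 1 > 0 -> violates mu << nu.
The atom(s) x5, x6 violate the condition (nu = 0 but mu > 0). Therefore mu is NOT absolutely continuous w.r.t. nu.

no


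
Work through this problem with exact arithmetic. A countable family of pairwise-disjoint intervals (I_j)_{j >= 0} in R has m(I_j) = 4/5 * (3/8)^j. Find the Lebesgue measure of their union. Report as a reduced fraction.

By countable additivity of the Lebesgue measure on pairwise disjoint measurable sets,
  m(union_{j >= 0} I_j) = sum_{j >= 0} m(I_j) = sum_{j >= 0} a * r^j,
  with a = 4/5 and r = 3/8.
Since 0 < r = 3/8 < 1, the geometric series converges:
  sum_{j >= 0} a * r^j = a / (1 - r).
  = 4/5 / (1 - 3/8)
  = 4/5 / (5/8)
  = 32/25.

32/25


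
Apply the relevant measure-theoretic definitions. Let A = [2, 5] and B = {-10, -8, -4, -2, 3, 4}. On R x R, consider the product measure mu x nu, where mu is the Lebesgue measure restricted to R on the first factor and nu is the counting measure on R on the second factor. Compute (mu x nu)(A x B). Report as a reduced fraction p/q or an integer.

For a measurable rectangle A x B, the product measure satisfies
  (mu x nu)(A x B) = mu(A) * nu(B).
  mu(A) = 3.
  nu(B) = 6.
  (mu x nu)(A x B) = 3 * 6 = 18.

18


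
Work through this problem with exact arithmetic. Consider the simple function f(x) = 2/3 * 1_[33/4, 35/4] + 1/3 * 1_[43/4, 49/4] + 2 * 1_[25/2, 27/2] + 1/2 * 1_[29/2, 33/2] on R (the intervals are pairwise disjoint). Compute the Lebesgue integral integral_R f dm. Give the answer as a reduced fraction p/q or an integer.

For a simple function f = sum_i c_i * 1_{A_i} with disjoint A_i,
  integral f dm = sum_i c_i * m(A_i).
Lengths of the A_i:
  m(A_1) = 35/4 - 33/4 = 1/2.
  m(A_2) = 49/4 - 43/4 = 3/2.
  m(A_3) = 27/2 - 25/2 = 1.
  m(A_4) = 33/2 - 29/2 = 2.
Contributions c_i * m(A_i):
  (2/3) * (1/2) = 1/3.
  (1/3) * (3/2) = 1/2.
  (2) * (1) = 2.
  (1/2) * (2) = 1.
Total: 1/3 + 1/2 + 2 + 1 = 23/6.

23/6


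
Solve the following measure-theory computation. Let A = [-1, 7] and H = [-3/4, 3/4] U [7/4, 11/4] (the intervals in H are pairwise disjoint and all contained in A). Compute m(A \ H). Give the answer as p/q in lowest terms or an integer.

The ambient interval has length m(A) = 7 - (-1) = 8.
Since the holes are disjoint and sit inside A, by finite additivity
  m(H) = sum_i (b_i - a_i), and m(A \ H) = m(A) - m(H).
Computing the hole measures:
  m(H_1) = 3/4 - (-3/4) = 3/2.
  m(H_2) = 11/4 - 7/4 = 1.
Summed: m(H) = 3/2 + 1 = 5/2.
So m(A \ H) = 8 - 5/2 = 11/2.

11/2


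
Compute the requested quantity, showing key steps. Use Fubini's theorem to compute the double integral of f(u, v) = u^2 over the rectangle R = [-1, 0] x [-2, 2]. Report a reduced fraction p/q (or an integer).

f(u, v) is a tensor product of a function of u and a function of v, and both factors are bounded continuous (hence Lebesgue integrable) on the rectangle, so Fubini's theorem applies:
  integral_R f d(m x m) = (integral_a1^b1 u^2 du) * (integral_a2^b2 1 dv).
Inner integral in u: integral_{-1}^{0} u^2 du = (0^3 - (-1)^3)/3
  = 1/3.
Inner integral in v: integral_{-2}^{2} 1 dv = (2^1 - (-2)^1)/1
  = 4.
Product: (1/3) * (4) = 4/3.

4/3


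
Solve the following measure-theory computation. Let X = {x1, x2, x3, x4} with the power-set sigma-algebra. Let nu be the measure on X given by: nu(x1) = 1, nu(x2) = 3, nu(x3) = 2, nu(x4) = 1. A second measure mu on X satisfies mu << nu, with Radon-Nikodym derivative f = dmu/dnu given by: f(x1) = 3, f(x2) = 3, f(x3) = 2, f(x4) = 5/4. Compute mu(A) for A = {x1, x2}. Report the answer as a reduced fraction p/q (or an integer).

By the defining property of the Radon-Nikodym derivative, for every measurable set A,
  mu(A) = integral_A f dnu.
Since nu is a discrete measure concentrated on the atoms of X, the integral over A reduces to the sum
  mu(A) = sum_{x in A} f(x) * nu({x}).
Computing each term:
  x1: f(x1) * nu(x1) = 3 * 1 = 3.
  x2: f(x2) * nu(x2) = 3 * 3 = 9.
Summing: mu(A) = 3 + 9 = 12.

12


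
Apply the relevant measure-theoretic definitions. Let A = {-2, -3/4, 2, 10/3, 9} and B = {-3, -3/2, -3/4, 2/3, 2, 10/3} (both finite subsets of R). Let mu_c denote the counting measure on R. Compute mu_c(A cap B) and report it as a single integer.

Counting measure on a finite set equals cardinality. mu_c(A cap B) = |A cap B| (elements appearing in both).
Enumerating the elements of A that also lie in B gives 3 element(s).
So mu_c(A cap B) = 3.

3


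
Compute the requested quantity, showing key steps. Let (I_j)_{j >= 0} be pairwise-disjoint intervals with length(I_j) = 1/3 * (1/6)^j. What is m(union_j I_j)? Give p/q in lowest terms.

By countable additivity of the Lebesgue measure on pairwise disjoint measurable sets,
  m(union_{j >= 0} I_j) = sum_{j >= 0} m(I_j) = sum_{j >= 0} a * r^j,
  with a = 1/3 and r = 1/6.
Since 0 < r = 1/6 < 1, the geometric series converges:
  sum_{j >= 0} a * r^j = a / (1 - r).
  = 1/3 / (1 - 1/6)
  = 1/3 / (5/6)
  = 2/5.

2/5


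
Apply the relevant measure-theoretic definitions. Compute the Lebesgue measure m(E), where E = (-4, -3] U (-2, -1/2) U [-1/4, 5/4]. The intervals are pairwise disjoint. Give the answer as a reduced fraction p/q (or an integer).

For pairwise disjoint intervals, m(union_i I_i) = sum_i m(I_i),
and m is invariant under swapping open/closed endpoints (single points have measure 0).
So m(E) = sum_i (b_i - a_i).
  I_1 has length -3 - (-4) = 1.
  I_2 has length -1/2 - (-2) = 3/2.
  I_3 has length 5/4 - (-1/4) = 3/2.
Summing:
  m(E) = 1 + 3/2 + 3/2 = 4.

4


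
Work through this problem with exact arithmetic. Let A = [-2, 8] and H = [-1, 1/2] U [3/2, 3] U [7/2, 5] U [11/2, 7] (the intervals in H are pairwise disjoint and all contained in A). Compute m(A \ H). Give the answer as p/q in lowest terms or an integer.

The ambient interval has length m(A) = 8 - (-2) = 10.
Since the holes are disjoint and sit inside A, by finite additivity
  m(H) = sum_i (b_i - a_i), and m(A \ H) = m(A) - m(H).
Computing the hole measures:
  m(H_1) = 1/2 - (-1) = 3/2.
  m(H_2) = 3 - 3/2 = 3/2.
  m(H_3) = 5 - 7/2 = 3/2.
  m(H_4) = 7 - 11/2 = 3/2.
Summed: m(H) = 3/2 + 3/2 + 3/2 + 3/2 = 6.
So m(A \ H) = 10 - 6 = 4.

4


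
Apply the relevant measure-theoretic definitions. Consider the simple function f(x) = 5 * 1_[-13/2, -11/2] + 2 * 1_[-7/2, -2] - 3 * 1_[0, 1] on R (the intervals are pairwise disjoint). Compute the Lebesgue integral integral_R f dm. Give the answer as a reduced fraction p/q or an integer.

For a simple function f = sum_i c_i * 1_{A_i} with disjoint A_i,
  integral f dm = sum_i c_i * m(A_i).
Lengths of the A_i:
  m(A_1) = -11/2 - (-13/2) = 1.
  m(A_2) = -2 - (-7/2) = 3/2.
  m(A_3) = 1 - 0 = 1.
Contributions c_i * m(A_i):
  (5) * (1) = 5.
  (2) * (3/2) = 3.
  (-3) * (1) = -3.
Total: 5 + 3 - 3 = 5.

5


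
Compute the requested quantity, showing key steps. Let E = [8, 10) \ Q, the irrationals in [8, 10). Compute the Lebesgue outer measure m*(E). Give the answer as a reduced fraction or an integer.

The interval I = [8, 10) has m(I) = 10 - 8 = 2 (endpoints are measure-zero, so open/closed/half-open agree). Write I = (I cap Q) u (I \ Q). The rationals in I are countable, so m*(I cap Q) = 0 (cover each rational by intervals whose total length is arbitrarily small). By countable subadditivity m*(I) <= m*(I cap Q) + m*(I \ Q), hence m*(I \ Q) >= m(I) = 2. The reverse inequality m*(I \ Q) <= m*(I) = 2 is trivial since (I \ Q) is a subset of I. Therefore m*(I \ Q) = 2.

2


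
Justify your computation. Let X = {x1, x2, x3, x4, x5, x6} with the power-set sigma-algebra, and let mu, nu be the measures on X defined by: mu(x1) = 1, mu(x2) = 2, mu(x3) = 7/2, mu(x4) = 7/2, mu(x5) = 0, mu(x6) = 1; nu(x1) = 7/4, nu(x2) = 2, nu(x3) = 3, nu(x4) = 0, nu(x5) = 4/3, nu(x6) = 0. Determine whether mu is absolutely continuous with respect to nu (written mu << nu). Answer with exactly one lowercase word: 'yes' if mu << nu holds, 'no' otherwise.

mu << nu means: every nu-null measurable set is also mu-null; equivalently, for every atom x, if nu({x}) = 0 then mu({x}) = 0.
Checking each atom:
  x1: nu = 7/4 > 0 -> no constraint.
  x2: nu = 2 > 0 -> no constraint.
  x3: nu = 3 > 0 -> no constraint.
  x4: nu = 0, mu = 7/2 > 0 -> violates mu << nu.
  x5: nu = 4/3 > 0 -> no constraint.
  x6: nu = 0, mu = 1 > 0 -> violates mu << nu.
The atom(s) x4, x6 violate the condition (nu = 0 but mu > 0). Therefore mu is NOT absolutely continuous w.r.t. nu.

no


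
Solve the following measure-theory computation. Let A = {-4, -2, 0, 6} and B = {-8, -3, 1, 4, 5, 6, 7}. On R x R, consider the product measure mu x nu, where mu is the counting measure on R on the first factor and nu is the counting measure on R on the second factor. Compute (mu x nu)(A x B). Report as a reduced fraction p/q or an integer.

For a measurable rectangle A x B, the product measure satisfies
  (mu x nu)(A x B) = mu(A) * nu(B).
  mu(A) = 4.
  nu(B) = 7.
  (mu x nu)(A x B) = 4 * 7 = 28.

28


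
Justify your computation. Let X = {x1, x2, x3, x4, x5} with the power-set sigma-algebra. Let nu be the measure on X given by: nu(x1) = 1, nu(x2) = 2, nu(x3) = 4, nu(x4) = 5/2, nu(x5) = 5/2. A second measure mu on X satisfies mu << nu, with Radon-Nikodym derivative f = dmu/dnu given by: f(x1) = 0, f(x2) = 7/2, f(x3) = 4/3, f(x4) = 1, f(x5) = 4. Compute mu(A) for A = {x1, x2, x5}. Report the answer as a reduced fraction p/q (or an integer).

By the defining property of the Radon-Nikodym derivative, for every measurable set A,
  mu(A) = integral_A f dnu.
Since nu is a discrete measure concentrated on the atoms of X, the integral over A reduces to the sum
  mu(A) = sum_{x in A} f(x) * nu({x}).
Computing each term:
  x1: f(x1) * nu(x1) = 0 * 1 = 0.
  x2: f(x2) * nu(x2) = 7/2 * 2 = 7.
  x5: f(x5) * nu(x5) = 4 * 5/2 = 10.
Summing: mu(A) = 0 + 7 + 10 = 17.

17


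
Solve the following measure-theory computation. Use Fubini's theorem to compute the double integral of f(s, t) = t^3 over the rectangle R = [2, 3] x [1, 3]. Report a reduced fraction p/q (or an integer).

f(s, t) is a tensor product of a function of s and a function of t, and both factors are bounded continuous (hence Lebesgue integrable) on the rectangle, so Fubini's theorem applies:
  integral_R f d(m x m) = (integral_a1^b1 1 ds) * (integral_a2^b2 t^3 dt).
Inner integral in s: integral_{2}^{3} 1 ds = (3^1 - 2^1)/1
  = 1.
Inner integral in t: integral_{1}^{3} t^3 dt = (3^4 - 1^4)/4
  = 20.
Product: (1) * (20) = 20.

20


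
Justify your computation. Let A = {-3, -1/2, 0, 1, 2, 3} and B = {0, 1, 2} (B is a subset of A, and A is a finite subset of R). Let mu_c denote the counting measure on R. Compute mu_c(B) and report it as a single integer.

Counting measure assigns mu_c(E) = |E| (number of elements) when E is finite.
B has 3 element(s), so mu_c(B) = 3.

3


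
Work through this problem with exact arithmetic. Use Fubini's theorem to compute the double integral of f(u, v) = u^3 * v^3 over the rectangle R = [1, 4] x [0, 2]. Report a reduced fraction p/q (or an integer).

f(u, v) is a tensor product of a function of u and a function of v, and both factors are bounded continuous (hence Lebesgue integrable) on the rectangle, so Fubini's theorem applies:
  integral_R f d(m x m) = (integral_a1^b1 u^3 du) * (integral_a2^b2 v^3 dv).
Inner integral in u: integral_{1}^{4} u^3 du = (4^4 - 1^4)/4
  = 255/4.
Inner integral in v: integral_{0}^{2} v^3 dv = (2^4 - 0^4)/4
  = 4.
Product: (255/4) * (4) = 255.

255


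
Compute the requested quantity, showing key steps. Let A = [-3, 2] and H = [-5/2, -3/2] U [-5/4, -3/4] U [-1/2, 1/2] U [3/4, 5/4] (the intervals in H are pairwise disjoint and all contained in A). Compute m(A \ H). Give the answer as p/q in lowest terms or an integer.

The ambient interval has length m(A) = 2 - (-3) = 5.
Since the holes are disjoint and sit inside A, by finite additivity
  m(H) = sum_i (b_i - a_i), and m(A \ H) = m(A) - m(H).
Computing the hole measures:
  m(H_1) = -3/2 - (-5/2) = 1.
  m(H_2) = -3/4 - (-5/4) = 1/2.
  m(H_3) = 1/2 - (-1/2) = 1.
  m(H_4) = 5/4 - 3/4 = 1/2.
Summed: m(H) = 1 + 1/2 + 1 + 1/2 = 3.
So m(A \ H) = 5 - 3 = 2.

2
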